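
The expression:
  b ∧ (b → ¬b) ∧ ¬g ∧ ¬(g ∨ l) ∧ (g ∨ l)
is never true.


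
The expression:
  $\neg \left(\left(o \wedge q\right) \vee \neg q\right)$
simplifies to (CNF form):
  $q \wedge \neg o$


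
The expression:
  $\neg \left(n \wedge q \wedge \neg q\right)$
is always true.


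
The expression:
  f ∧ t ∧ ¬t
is never true.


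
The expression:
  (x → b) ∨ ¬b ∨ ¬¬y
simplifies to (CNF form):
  True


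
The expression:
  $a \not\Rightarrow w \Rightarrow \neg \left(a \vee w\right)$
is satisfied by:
  {w: True, a: False}
  {a: False, w: False}
  {a: True, w: True}


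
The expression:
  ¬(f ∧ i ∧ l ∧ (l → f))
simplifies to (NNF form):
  ¬f ∨ ¬i ∨ ¬l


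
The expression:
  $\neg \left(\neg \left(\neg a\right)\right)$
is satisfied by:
  {a: False}


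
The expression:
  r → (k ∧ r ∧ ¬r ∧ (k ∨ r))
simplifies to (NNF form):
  ¬r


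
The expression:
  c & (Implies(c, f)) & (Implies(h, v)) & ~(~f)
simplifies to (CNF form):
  c & f & (v | ~h)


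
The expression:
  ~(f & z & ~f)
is always true.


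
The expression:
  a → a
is always true.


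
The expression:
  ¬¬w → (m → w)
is always true.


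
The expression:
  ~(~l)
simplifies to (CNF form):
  l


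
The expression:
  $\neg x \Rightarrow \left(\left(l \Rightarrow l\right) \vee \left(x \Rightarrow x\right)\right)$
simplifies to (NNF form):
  $\text{True}$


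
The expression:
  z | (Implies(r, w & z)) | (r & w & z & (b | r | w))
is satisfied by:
  {z: True, r: False}
  {r: False, z: False}
  {r: True, z: True}


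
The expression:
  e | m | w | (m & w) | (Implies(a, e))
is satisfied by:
  {m: True, w: True, e: True, a: False}
  {m: True, w: True, e: False, a: False}
  {m: True, e: True, w: False, a: False}
  {m: True, e: False, w: False, a: False}
  {w: True, e: True, m: False, a: False}
  {w: True, e: False, m: False, a: False}
  {e: True, m: False, w: False, a: False}
  {e: False, m: False, w: False, a: False}
  {a: True, m: True, w: True, e: True}
  {a: True, m: True, w: True, e: False}
  {a: True, m: True, e: True, w: False}
  {a: True, m: True, e: False, w: False}
  {a: True, w: True, e: True, m: False}
  {a: True, w: True, e: False, m: False}
  {a: True, e: True, w: False, m: False}


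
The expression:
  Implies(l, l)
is always true.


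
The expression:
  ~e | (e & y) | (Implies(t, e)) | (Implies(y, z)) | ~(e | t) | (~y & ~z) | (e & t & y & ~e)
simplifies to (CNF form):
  True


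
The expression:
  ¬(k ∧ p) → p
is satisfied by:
  {p: True}


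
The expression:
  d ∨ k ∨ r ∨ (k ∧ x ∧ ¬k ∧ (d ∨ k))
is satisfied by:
  {r: True, d: True, k: True}
  {r: True, d: True, k: False}
  {r: True, k: True, d: False}
  {r: True, k: False, d: False}
  {d: True, k: True, r: False}
  {d: True, k: False, r: False}
  {k: True, d: False, r: False}


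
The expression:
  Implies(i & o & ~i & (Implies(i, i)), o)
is always true.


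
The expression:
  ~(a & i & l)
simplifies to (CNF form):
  ~a | ~i | ~l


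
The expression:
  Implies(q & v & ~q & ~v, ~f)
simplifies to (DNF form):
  True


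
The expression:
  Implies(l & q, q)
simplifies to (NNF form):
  True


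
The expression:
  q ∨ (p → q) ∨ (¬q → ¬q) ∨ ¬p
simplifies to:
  True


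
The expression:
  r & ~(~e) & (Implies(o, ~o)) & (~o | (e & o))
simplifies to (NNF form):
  e & r & ~o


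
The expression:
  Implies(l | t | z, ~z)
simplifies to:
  ~z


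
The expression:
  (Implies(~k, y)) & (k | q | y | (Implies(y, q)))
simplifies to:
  k | y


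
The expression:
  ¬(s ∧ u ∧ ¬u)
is always true.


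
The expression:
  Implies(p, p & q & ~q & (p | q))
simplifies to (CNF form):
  ~p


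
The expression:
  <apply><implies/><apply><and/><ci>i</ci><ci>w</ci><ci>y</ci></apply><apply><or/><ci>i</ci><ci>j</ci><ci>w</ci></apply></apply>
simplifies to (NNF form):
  <true/>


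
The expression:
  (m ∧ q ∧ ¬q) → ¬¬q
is always true.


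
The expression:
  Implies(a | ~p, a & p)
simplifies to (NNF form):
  p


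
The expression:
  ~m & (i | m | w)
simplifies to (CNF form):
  ~m & (i | w)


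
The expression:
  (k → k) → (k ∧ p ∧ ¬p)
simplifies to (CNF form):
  False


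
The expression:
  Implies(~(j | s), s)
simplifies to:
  j | s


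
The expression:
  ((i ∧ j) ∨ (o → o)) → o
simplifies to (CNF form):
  o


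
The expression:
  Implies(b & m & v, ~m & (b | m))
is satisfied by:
  {m: False, b: False, v: False}
  {v: True, m: False, b: False}
  {b: True, m: False, v: False}
  {v: True, b: True, m: False}
  {m: True, v: False, b: False}
  {v: True, m: True, b: False}
  {b: True, m: True, v: False}


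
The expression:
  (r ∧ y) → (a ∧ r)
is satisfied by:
  {a: True, y: False, r: False}
  {y: False, r: False, a: False}
  {r: True, a: True, y: False}
  {r: True, y: False, a: False}
  {a: True, y: True, r: False}
  {y: True, a: False, r: False}
  {r: True, y: True, a: True}


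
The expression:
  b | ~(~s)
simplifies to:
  b | s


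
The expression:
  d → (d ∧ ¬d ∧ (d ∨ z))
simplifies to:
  ¬d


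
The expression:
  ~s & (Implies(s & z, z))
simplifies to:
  ~s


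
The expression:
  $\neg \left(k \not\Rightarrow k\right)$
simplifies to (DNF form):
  $\text{True}$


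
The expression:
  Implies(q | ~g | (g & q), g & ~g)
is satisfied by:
  {g: True, q: False}


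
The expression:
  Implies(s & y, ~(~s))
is always true.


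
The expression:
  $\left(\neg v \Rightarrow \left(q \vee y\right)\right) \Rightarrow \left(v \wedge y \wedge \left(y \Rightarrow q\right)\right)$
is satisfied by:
  {v: False, q: False, y: False}
  {y: True, q: True, v: True}


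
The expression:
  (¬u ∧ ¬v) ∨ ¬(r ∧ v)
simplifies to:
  ¬r ∨ ¬v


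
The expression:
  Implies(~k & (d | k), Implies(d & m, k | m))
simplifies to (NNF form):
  True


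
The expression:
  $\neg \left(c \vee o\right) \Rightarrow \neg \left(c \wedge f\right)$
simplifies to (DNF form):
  $\text{True}$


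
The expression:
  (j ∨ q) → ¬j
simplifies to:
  ¬j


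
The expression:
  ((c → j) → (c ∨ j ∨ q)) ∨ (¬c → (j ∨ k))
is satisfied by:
  {k: True, q: True, c: True, j: True}
  {k: True, q: True, c: True, j: False}
  {k: True, q: True, j: True, c: False}
  {k: True, q: True, j: False, c: False}
  {k: True, c: True, j: True, q: False}
  {k: True, c: True, j: False, q: False}
  {k: True, c: False, j: True, q: False}
  {k: True, c: False, j: False, q: False}
  {q: True, c: True, j: True, k: False}
  {q: True, c: True, j: False, k: False}
  {q: True, j: True, c: False, k: False}
  {q: True, j: False, c: False, k: False}
  {c: True, j: True, q: False, k: False}
  {c: True, q: False, j: False, k: False}
  {j: True, q: False, c: False, k: False}


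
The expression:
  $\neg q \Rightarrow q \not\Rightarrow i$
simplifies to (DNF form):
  $q$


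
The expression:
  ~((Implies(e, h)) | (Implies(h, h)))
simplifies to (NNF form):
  False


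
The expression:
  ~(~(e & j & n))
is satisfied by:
  {j: True, e: True, n: True}


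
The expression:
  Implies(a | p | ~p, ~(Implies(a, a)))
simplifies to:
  False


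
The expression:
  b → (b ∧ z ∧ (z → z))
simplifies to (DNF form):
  z ∨ ¬b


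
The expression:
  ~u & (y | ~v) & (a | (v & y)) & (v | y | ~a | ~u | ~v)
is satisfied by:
  {y: True, a: True, u: False, v: False}
  {a: True, y: False, u: False, v: False}
  {y: True, v: True, a: True, u: False}
  {y: True, v: True, u: False, a: False}


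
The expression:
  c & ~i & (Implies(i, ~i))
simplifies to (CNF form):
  c & ~i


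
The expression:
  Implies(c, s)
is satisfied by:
  {s: True, c: False}
  {c: False, s: False}
  {c: True, s: True}


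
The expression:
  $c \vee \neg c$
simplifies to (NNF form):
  $\text{True}$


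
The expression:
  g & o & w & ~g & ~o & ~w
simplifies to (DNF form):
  False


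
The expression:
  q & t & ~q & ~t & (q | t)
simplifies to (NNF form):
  False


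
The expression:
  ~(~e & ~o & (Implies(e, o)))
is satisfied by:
  {o: True, e: True}
  {o: True, e: False}
  {e: True, o: False}


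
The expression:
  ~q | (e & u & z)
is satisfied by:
  {e: True, z: True, u: True, q: False}
  {e: True, z: True, u: False, q: False}
  {e: True, u: True, z: False, q: False}
  {e: True, u: False, z: False, q: False}
  {z: True, u: True, e: False, q: False}
  {z: True, u: False, e: False, q: False}
  {u: True, e: False, z: False, q: False}
  {u: False, e: False, z: False, q: False}
  {q: True, e: True, z: True, u: True}


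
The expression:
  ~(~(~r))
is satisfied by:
  {r: False}


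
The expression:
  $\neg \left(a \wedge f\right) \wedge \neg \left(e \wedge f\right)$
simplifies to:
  $\left(\neg a \wedge \neg e\right) \vee \neg f$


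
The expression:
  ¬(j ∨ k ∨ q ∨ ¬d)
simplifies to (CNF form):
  d ∧ ¬j ∧ ¬k ∧ ¬q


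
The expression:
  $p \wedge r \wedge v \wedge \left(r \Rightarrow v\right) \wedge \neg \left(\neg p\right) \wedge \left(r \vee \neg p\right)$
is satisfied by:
  {r: True, p: True, v: True}


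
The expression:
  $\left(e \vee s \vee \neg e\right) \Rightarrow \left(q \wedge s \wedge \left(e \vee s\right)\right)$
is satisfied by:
  {s: True, q: True}


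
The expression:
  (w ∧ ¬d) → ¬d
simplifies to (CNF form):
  True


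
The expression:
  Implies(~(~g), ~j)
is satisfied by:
  {g: False, j: False}
  {j: True, g: False}
  {g: True, j: False}


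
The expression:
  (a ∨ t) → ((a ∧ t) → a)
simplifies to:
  True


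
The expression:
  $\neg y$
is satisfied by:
  {y: False}


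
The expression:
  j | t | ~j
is always true.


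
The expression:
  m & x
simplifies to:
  m & x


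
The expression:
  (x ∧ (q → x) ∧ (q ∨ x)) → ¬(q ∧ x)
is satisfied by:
  {q: False, x: False}
  {x: True, q: False}
  {q: True, x: False}


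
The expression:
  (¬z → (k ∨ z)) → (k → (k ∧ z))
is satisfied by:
  {z: True, k: False}
  {k: False, z: False}
  {k: True, z: True}


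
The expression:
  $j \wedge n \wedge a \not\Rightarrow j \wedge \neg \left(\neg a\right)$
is never true.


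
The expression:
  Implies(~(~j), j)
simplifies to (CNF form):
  True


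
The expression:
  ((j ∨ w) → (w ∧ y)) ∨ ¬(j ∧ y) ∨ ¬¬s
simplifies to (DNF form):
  s ∨ w ∨ ¬j ∨ ¬y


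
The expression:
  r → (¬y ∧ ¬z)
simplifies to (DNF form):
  (¬y ∧ ¬z) ∨ ¬r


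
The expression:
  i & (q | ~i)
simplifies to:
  i & q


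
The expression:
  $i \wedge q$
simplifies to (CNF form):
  $i \wedge q$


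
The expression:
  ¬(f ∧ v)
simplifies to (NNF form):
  ¬f ∨ ¬v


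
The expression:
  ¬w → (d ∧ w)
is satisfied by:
  {w: True}


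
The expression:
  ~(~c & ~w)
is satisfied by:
  {c: True, w: True}
  {c: True, w: False}
  {w: True, c: False}


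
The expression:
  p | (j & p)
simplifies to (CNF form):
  p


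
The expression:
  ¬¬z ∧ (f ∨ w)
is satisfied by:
  {z: True, w: True, f: True}
  {z: True, w: True, f: False}
  {z: True, f: True, w: False}


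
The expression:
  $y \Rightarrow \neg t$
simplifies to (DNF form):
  $\neg t \vee \neg y$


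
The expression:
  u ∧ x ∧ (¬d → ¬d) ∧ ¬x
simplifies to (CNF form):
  False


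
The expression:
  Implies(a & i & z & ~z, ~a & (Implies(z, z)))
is always true.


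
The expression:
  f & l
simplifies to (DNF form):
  f & l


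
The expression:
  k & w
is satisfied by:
  {w: True, k: True}


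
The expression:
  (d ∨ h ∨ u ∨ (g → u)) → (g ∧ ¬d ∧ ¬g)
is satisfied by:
  {g: True, u: False, d: False, h: False}


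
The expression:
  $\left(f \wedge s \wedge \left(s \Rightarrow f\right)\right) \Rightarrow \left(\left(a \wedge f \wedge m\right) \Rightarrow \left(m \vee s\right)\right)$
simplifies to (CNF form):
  $\text{True}$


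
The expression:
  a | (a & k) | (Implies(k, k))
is always true.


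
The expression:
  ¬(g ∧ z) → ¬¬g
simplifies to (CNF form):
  g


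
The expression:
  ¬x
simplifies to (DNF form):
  ¬x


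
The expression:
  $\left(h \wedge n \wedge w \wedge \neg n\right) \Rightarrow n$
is always true.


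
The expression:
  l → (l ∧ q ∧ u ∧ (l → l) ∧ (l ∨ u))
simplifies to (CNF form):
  (q ∨ ¬l) ∧ (u ∨ ¬l)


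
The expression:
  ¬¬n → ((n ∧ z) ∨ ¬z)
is always true.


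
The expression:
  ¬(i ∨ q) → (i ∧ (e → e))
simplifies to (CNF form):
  i ∨ q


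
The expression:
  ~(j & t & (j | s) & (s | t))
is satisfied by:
  {t: False, j: False}
  {j: True, t: False}
  {t: True, j: False}


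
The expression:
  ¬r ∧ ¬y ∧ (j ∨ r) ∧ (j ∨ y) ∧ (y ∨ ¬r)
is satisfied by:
  {j: True, y: False, r: False}


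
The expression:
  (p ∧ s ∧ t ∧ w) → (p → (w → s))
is always true.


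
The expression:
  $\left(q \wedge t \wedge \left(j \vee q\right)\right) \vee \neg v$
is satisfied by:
  {t: True, q: True, v: False}
  {t: True, q: False, v: False}
  {q: True, t: False, v: False}
  {t: False, q: False, v: False}
  {t: True, v: True, q: True}


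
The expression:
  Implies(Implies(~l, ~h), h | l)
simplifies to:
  h | l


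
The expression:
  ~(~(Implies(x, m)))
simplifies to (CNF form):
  m | ~x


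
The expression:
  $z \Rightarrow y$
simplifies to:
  $y \vee \neg z$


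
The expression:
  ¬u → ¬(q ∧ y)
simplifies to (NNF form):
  u ∨ ¬q ∨ ¬y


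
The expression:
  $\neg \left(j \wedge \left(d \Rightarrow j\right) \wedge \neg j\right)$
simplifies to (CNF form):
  $\text{True}$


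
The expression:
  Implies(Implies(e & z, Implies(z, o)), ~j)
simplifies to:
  ~j | (e & z & ~o)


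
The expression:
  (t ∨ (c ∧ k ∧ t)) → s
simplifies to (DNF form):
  s ∨ ¬t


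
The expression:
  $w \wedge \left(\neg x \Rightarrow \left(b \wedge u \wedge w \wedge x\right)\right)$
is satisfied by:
  {w: True, x: True}


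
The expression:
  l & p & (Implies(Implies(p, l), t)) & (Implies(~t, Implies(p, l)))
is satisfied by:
  {t: True, p: True, l: True}


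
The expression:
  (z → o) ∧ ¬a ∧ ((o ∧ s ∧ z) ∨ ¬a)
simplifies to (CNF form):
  ¬a ∧ (o ∨ ¬z)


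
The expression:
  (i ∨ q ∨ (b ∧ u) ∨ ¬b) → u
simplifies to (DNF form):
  u ∨ (b ∧ ¬i ∧ ¬q)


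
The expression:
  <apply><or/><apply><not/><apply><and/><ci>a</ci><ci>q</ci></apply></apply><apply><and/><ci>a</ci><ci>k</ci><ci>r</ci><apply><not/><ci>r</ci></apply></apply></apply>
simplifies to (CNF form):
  <apply><or/><apply><not/><ci>a</ci></apply><apply><not/><ci>q</ci></apply></apply>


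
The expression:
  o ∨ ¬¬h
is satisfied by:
  {o: True, h: True}
  {o: True, h: False}
  {h: True, o: False}


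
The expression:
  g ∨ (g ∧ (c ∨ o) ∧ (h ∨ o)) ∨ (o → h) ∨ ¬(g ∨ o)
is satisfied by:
  {g: True, h: True, o: False}
  {g: True, o: False, h: False}
  {h: True, o: False, g: False}
  {h: False, o: False, g: False}
  {g: True, h: True, o: True}
  {g: True, o: True, h: False}
  {h: True, o: True, g: False}


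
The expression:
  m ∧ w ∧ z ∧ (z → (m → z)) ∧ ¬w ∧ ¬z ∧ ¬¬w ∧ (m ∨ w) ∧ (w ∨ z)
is never true.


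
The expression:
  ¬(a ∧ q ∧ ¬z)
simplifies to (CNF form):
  z ∨ ¬a ∨ ¬q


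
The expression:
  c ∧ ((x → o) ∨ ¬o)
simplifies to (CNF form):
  c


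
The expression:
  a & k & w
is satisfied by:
  {a: True, w: True, k: True}


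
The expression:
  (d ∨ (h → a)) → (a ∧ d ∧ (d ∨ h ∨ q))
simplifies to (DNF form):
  (a ∧ d) ∨ (a ∧ ¬a) ∨ (a ∧ d ∧ h) ∨ (a ∧ d ∧ ¬d) ∨ (a ∧ h ∧ ¬a) ∨ (a ∧ ¬a ∧ ¬d) ∨ (d ∧ h ∧ ¬d) ∨ (h ∧ ¬a ∧ ¬d)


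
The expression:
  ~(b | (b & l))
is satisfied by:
  {b: False}


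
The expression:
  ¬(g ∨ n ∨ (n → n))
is never true.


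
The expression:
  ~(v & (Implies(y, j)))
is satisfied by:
  {y: True, v: False, j: False}
  {y: False, v: False, j: False}
  {j: True, y: True, v: False}
  {j: True, y: False, v: False}
  {v: True, y: True, j: False}


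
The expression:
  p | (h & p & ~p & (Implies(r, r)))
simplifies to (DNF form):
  p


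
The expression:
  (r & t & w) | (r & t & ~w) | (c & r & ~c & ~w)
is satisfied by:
  {t: True, r: True}


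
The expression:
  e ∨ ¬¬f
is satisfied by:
  {e: True, f: True}
  {e: True, f: False}
  {f: True, e: False}


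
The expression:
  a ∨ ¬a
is always true.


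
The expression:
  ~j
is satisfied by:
  {j: False}


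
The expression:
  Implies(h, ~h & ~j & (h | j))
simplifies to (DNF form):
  ~h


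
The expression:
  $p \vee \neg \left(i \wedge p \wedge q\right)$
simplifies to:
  $\text{True}$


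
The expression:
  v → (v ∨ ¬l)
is always true.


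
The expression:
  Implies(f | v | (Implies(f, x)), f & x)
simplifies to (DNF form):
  f & x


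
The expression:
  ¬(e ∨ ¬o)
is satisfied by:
  {o: True, e: False}


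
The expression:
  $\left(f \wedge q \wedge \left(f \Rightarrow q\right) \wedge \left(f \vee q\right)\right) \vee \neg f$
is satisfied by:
  {q: True, f: False}
  {f: False, q: False}
  {f: True, q: True}


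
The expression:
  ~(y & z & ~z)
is always true.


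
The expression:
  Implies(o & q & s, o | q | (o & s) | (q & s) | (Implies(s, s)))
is always true.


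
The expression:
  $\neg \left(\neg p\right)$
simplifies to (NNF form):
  $p$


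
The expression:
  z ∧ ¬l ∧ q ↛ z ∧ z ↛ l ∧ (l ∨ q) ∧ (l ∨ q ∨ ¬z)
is never true.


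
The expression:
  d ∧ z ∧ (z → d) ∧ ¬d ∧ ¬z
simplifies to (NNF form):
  False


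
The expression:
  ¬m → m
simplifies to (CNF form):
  m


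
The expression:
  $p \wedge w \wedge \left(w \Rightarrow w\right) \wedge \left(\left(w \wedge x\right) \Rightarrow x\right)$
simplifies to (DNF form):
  $p \wedge w$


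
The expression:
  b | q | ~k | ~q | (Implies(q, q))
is always true.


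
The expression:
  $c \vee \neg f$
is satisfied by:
  {c: True, f: False}
  {f: False, c: False}
  {f: True, c: True}


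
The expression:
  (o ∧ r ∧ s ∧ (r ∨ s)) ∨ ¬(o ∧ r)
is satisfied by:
  {s: True, o: False, r: False}
  {s: False, o: False, r: False}
  {r: True, s: True, o: False}
  {r: True, s: False, o: False}
  {o: True, s: True, r: False}
  {o: True, s: False, r: False}
  {o: True, r: True, s: True}


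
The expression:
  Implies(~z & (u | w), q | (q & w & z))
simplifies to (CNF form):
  (q | z | ~u) & (q | z | ~w)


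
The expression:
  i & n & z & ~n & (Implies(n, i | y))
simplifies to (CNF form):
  False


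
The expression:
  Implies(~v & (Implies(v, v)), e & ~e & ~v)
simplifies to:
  v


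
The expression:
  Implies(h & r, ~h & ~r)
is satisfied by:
  {h: False, r: False}
  {r: True, h: False}
  {h: True, r: False}


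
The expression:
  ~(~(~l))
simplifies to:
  ~l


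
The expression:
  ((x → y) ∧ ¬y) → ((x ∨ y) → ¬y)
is always true.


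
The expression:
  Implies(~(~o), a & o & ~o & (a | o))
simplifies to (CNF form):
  ~o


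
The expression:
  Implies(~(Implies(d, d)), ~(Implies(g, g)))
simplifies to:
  True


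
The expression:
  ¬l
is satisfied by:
  {l: False}


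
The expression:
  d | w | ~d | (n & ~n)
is always true.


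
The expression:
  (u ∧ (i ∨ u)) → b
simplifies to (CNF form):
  b ∨ ¬u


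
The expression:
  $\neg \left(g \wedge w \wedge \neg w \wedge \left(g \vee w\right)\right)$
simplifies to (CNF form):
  $\text{True}$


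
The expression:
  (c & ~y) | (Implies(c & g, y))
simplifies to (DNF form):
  True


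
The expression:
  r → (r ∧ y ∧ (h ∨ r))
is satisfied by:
  {y: True, r: False}
  {r: False, y: False}
  {r: True, y: True}


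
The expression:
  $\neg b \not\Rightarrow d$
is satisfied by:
  {d: False, b: False}


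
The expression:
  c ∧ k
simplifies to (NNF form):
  c ∧ k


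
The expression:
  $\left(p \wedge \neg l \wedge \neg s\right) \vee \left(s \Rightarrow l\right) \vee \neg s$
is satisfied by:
  {l: True, s: False}
  {s: False, l: False}
  {s: True, l: True}


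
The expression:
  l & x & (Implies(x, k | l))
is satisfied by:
  {x: True, l: True}


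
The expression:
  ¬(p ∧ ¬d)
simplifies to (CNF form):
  d ∨ ¬p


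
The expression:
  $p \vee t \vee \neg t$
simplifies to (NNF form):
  $\text{True}$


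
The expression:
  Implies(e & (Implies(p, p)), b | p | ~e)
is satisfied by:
  {b: True, p: True, e: False}
  {b: True, e: False, p: False}
  {p: True, e: False, b: False}
  {p: False, e: False, b: False}
  {b: True, p: True, e: True}
  {b: True, e: True, p: False}
  {p: True, e: True, b: False}


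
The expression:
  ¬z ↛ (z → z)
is never true.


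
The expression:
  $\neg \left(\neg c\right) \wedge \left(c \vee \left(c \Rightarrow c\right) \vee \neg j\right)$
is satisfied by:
  {c: True}


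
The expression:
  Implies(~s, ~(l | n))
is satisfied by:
  {s: True, l: False, n: False}
  {n: True, s: True, l: False}
  {s: True, l: True, n: False}
  {n: True, s: True, l: True}
  {n: False, l: False, s: False}


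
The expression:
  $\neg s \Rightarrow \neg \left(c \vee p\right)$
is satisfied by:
  {s: True, p: False, c: False}
  {s: True, c: True, p: False}
  {s: True, p: True, c: False}
  {s: True, c: True, p: True}
  {c: False, p: False, s: False}


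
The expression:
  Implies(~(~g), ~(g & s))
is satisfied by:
  {s: False, g: False}
  {g: True, s: False}
  {s: True, g: False}


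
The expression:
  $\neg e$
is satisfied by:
  {e: False}


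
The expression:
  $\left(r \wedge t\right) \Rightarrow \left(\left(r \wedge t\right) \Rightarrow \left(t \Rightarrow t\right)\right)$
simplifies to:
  $\text{True}$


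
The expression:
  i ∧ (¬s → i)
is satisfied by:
  {i: True}


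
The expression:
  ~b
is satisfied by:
  {b: False}


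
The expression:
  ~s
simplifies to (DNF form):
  ~s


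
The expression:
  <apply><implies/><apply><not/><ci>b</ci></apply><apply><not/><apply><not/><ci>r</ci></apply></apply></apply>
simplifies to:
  <apply><or/><ci>b</ci><ci>r</ci></apply>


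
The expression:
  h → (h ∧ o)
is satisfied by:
  {o: True, h: False}
  {h: False, o: False}
  {h: True, o: True}


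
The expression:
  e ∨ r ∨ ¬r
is always true.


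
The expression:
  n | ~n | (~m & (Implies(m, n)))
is always true.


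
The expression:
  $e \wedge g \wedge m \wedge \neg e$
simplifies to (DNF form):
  $\text{False}$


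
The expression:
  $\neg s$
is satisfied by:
  {s: False}


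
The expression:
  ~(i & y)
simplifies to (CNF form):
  ~i | ~y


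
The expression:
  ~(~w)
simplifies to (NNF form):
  w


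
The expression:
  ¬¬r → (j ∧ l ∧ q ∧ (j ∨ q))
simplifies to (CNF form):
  (j ∨ ¬r) ∧ (l ∨ ¬r) ∧ (q ∨ ¬r)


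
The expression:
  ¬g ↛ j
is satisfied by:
  {j: True, g: False}
  {g: False, j: False}
  {g: True, j: True}


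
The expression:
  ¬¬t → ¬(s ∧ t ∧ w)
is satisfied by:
  {s: False, t: False, w: False}
  {w: True, s: False, t: False}
  {t: True, s: False, w: False}
  {w: True, t: True, s: False}
  {s: True, w: False, t: False}
  {w: True, s: True, t: False}
  {t: True, s: True, w: False}


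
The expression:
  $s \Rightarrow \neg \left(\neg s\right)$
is always true.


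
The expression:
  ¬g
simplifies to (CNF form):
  ¬g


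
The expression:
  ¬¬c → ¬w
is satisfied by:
  {w: False, c: False}
  {c: True, w: False}
  {w: True, c: False}


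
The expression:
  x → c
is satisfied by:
  {c: True, x: False}
  {x: False, c: False}
  {x: True, c: True}


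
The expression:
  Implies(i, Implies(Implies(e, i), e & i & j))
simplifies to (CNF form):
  (e | ~i) & (j | ~i)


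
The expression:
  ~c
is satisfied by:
  {c: False}


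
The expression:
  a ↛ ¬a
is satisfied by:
  {a: True}


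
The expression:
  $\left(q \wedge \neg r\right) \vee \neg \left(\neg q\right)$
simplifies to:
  $q$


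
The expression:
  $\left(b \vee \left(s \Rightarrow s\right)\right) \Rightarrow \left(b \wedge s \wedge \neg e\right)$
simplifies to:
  $b \wedge s \wedge \neg e$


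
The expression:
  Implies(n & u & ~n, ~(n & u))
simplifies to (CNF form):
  True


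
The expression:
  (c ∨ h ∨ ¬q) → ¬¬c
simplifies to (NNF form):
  c ∨ (q ∧ ¬h)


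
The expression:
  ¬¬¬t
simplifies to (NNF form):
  ¬t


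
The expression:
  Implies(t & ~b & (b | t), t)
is always true.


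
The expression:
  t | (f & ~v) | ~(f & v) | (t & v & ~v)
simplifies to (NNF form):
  t | ~f | ~v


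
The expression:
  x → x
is always true.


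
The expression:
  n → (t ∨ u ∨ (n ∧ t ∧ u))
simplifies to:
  t ∨ u ∨ ¬n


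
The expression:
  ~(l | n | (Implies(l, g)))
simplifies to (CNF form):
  False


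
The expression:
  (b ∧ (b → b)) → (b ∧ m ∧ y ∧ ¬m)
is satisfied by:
  {b: False}


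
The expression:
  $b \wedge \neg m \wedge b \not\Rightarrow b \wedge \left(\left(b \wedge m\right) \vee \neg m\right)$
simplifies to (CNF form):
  $\text{False}$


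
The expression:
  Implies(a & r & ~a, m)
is always true.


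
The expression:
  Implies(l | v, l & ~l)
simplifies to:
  ~l & ~v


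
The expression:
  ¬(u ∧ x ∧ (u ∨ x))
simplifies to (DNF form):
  ¬u ∨ ¬x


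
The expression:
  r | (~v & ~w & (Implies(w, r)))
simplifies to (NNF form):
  r | (~v & ~w)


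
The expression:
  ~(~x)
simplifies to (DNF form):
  x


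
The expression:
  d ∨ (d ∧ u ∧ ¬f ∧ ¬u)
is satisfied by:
  {d: True}


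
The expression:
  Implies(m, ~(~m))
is always true.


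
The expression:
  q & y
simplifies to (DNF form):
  q & y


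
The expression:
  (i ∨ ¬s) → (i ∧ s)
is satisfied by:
  {s: True}


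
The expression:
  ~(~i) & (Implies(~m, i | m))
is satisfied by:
  {i: True}


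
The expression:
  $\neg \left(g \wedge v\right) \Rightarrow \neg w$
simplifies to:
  $\left(g \wedge v\right) \vee \neg w$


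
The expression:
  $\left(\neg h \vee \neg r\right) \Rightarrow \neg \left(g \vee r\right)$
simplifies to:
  $\left(h \wedge r\right) \vee \left(\neg g \wedge \neg r\right)$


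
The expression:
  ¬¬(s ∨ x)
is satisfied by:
  {x: True, s: True}
  {x: True, s: False}
  {s: True, x: False}


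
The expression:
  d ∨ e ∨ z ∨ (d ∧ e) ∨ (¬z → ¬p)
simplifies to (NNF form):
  d ∨ e ∨ z ∨ ¬p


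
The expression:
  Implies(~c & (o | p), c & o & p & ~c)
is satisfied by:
  {c: True, p: False, o: False}
  {c: True, o: True, p: False}
  {c: True, p: True, o: False}
  {c: True, o: True, p: True}
  {o: False, p: False, c: False}


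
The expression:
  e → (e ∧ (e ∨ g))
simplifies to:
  True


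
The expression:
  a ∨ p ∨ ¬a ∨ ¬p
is always true.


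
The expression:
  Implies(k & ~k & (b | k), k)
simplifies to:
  True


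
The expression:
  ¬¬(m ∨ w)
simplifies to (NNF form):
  m ∨ w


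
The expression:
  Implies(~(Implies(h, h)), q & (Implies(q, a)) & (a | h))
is always true.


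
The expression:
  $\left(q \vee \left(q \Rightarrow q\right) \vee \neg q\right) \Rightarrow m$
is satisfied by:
  {m: True}


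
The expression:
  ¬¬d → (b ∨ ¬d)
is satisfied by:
  {b: True, d: False}
  {d: False, b: False}
  {d: True, b: True}


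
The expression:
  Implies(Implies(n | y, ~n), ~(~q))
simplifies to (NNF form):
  n | q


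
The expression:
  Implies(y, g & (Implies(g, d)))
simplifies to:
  ~y | (d & g)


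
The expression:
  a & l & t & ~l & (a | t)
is never true.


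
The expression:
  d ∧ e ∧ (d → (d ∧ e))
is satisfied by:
  {e: True, d: True}


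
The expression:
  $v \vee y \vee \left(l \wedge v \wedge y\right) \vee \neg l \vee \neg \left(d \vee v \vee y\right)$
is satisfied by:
  {y: True, v: True, l: False, d: False}
  {y: True, l: False, v: False, d: False}
  {v: True, y: False, l: False, d: False}
  {y: False, l: False, v: False, d: False}
  {d: True, y: True, v: True, l: False}
  {d: True, y: True, l: False, v: False}
  {d: True, v: True, y: False, l: False}
  {d: True, y: False, l: False, v: False}
  {y: True, l: True, v: True, d: False}
  {y: True, l: True, d: False, v: False}
  {l: True, v: True, d: False, y: False}
  {l: True, d: False, v: False, y: False}
  {y: True, l: True, d: True, v: True}
  {y: True, l: True, d: True, v: False}
  {l: True, d: True, v: True, y: False}


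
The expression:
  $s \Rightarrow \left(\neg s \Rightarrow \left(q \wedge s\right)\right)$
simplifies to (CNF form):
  $\text{True}$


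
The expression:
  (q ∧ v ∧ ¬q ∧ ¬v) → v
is always true.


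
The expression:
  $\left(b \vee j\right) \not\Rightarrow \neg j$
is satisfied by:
  {j: True}


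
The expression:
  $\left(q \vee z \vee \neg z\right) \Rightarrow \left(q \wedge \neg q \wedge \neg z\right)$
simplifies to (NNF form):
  $\text{False}$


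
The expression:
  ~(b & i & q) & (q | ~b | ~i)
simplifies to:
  ~b | ~i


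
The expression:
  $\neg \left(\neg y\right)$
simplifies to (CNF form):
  $y$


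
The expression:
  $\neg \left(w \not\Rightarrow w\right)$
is always true.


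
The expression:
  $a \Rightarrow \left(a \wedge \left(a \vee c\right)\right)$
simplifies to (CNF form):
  $\text{True}$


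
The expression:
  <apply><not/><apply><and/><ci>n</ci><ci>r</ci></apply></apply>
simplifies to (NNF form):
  <apply><or/><apply><not/><ci>n</ci></apply><apply><not/><ci>r</ci></apply></apply>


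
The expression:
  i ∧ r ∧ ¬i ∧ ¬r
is never true.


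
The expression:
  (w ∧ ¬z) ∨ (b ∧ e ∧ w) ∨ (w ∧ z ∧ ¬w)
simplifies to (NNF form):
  w ∧ (b ∨ ¬z) ∧ (e ∨ ¬z)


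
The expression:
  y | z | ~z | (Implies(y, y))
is always true.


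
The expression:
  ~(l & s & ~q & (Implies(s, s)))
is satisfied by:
  {q: True, l: False, s: False}
  {l: False, s: False, q: False}
  {s: True, q: True, l: False}
  {s: True, l: False, q: False}
  {q: True, l: True, s: False}
  {l: True, q: False, s: False}
  {s: True, l: True, q: True}


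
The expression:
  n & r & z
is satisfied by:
  {r: True, z: True, n: True}


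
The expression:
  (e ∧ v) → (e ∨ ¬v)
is always true.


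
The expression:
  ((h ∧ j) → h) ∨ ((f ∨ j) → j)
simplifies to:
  True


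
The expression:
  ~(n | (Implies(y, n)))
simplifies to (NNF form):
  y & ~n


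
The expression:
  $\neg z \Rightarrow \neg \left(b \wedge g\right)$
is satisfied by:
  {z: True, g: False, b: False}
  {g: False, b: False, z: False}
  {b: True, z: True, g: False}
  {b: True, g: False, z: False}
  {z: True, g: True, b: False}
  {g: True, z: False, b: False}
  {b: True, g: True, z: True}


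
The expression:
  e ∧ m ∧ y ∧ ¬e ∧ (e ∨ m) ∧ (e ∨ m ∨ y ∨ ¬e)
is never true.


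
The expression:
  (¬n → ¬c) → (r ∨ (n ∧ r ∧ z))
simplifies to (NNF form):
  r ∨ (c ∧ ¬n)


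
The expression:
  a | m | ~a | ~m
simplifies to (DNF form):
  True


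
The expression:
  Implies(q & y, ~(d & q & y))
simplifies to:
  ~d | ~q | ~y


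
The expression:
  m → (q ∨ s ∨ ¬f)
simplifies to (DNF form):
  q ∨ s ∨ ¬f ∨ ¬m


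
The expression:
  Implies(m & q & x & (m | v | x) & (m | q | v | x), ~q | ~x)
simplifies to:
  ~m | ~q | ~x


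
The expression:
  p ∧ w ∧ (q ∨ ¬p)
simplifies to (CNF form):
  p ∧ q ∧ w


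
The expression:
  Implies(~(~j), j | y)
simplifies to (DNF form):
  True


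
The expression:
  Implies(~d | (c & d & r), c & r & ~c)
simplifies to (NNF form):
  d & (~c | ~r)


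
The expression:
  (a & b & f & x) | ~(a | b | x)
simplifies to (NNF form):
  (a | ~x) & (b | ~a) & (f | ~x) & (x | ~b)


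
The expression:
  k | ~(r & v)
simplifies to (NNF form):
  k | ~r | ~v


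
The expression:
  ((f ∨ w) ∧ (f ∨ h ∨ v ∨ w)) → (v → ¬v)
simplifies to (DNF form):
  (¬f ∧ ¬w) ∨ ¬v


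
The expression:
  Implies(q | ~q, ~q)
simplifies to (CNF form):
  ~q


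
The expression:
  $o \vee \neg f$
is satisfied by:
  {o: True, f: False}
  {f: False, o: False}
  {f: True, o: True}


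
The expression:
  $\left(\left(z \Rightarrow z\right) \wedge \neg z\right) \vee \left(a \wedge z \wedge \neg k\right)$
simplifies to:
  $\left(a \wedge \neg k\right) \vee \neg z$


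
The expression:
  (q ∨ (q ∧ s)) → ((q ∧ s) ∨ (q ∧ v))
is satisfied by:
  {v: True, s: True, q: False}
  {v: True, s: False, q: False}
  {s: True, v: False, q: False}
  {v: False, s: False, q: False}
  {q: True, v: True, s: True}
  {q: True, v: True, s: False}
  {q: True, s: True, v: False}


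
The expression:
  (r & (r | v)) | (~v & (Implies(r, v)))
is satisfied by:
  {r: True, v: False}
  {v: False, r: False}
  {v: True, r: True}


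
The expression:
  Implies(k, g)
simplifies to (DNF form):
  g | ~k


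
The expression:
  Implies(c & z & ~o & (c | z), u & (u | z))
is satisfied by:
  {u: True, o: True, c: False, z: False}
  {u: True, c: False, z: False, o: False}
  {o: True, c: False, z: False, u: False}
  {o: False, c: False, z: False, u: False}
  {u: True, z: True, o: True, c: False}
  {u: True, z: True, o: False, c: False}
  {z: True, o: True, u: False, c: False}
  {z: True, u: False, c: False, o: False}
  {o: True, u: True, c: True, z: False}
  {u: True, c: True, o: False, z: False}
  {o: True, c: True, u: False, z: False}
  {c: True, u: False, z: False, o: False}
  {u: True, z: True, c: True, o: True}
  {u: True, z: True, c: True, o: False}
  {z: True, c: True, o: True, u: False}


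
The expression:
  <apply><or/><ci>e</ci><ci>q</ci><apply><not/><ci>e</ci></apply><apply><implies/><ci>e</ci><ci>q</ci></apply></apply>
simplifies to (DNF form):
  <true/>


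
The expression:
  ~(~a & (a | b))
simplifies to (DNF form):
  a | ~b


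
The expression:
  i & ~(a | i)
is never true.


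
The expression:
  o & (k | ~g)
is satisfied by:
  {k: True, o: True, g: False}
  {o: True, g: False, k: False}
  {k: True, g: True, o: True}


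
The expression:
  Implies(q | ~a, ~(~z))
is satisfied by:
  {z: True, a: True, q: False}
  {z: True, a: False, q: False}
  {z: True, q: True, a: True}
  {z: True, q: True, a: False}
  {a: True, q: False, z: False}


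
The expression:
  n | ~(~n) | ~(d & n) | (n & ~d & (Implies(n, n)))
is always true.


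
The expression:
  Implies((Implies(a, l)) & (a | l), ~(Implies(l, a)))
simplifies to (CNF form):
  ~a | ~l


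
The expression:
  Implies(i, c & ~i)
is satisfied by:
  {i: False}


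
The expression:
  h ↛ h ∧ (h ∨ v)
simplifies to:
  False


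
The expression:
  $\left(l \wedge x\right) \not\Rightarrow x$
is never true.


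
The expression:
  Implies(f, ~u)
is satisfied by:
  {u: False, f: False}
  {f: True, u: False}
  {u: True, f: False}


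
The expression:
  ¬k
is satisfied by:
  {k: False}


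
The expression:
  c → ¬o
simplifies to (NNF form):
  ¬c ∨ ¬o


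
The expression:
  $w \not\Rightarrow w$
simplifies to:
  $\text{False}$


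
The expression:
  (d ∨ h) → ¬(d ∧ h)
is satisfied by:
  {h: False, d: False}
  {d: True, h: False}
  {h: True, d: False}


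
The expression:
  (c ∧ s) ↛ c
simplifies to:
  False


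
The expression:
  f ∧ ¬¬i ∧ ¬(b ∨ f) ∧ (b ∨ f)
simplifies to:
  False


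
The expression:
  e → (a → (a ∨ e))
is always true.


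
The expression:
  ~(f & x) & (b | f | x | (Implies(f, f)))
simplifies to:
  ~f | ~x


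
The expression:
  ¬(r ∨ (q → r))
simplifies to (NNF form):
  q ∧ ¬r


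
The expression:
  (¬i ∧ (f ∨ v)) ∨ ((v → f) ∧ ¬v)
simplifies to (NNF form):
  ¬i ∨ ¬v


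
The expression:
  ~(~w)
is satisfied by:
  {w: True}


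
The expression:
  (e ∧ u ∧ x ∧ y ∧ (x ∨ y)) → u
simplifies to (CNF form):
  True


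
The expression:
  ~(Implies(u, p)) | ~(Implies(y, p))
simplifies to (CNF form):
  ~p & (u | y)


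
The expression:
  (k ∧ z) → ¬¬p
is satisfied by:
  {p: True, k: False, z: False}
  {k: False, z: False, p: False}
  {p: True, z: True, k: False}
  {z: True, k: False, p: False}
  {p: True, k: True, z: False}
  {k: True, p: False, z: False}
  {p: True, z: True, k: True}


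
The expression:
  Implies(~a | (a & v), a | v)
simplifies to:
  a | v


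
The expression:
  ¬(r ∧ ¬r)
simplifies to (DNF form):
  True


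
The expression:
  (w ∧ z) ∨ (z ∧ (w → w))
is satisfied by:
  {z: True}


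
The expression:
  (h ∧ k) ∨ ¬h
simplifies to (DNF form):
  k ∨ ¬h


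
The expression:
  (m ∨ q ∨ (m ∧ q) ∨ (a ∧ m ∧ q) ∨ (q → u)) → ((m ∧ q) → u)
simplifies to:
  u ∨ ¬m ∨ ¬q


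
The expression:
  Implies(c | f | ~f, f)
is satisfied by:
  {f: True}


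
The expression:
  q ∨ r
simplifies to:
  q ∨ r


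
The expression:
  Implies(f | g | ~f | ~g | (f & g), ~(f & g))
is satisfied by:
  {g: False, f: False}
  {f: True, g: False}
  {g: True, f: False}


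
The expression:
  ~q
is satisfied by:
  {q: False}


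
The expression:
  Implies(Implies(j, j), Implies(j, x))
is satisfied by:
  {x: True, j: False}
  {j: False, x: False}
  {j: True, x: True}


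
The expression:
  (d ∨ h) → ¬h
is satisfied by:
  {h: False}


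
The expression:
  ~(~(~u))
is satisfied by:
  {u: False}


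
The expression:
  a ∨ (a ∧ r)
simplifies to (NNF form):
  a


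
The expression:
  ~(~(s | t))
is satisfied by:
  {t: True, s: True}
  {t: True, s: False}
  {s: True, t: False}


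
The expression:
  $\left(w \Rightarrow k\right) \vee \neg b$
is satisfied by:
  {k: True, w: False, b: False}
  {w: False, b: False, k: False}
  {b: True, k: True, w: False}
  {b: True, w: False, k: False}
  {k: True, w: True, b: False}
  {w: True, k: False, b: False}
  {b: True, w: True, k: True}


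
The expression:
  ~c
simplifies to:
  ~c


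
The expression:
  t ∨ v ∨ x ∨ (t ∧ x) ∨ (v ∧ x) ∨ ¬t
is always true.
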